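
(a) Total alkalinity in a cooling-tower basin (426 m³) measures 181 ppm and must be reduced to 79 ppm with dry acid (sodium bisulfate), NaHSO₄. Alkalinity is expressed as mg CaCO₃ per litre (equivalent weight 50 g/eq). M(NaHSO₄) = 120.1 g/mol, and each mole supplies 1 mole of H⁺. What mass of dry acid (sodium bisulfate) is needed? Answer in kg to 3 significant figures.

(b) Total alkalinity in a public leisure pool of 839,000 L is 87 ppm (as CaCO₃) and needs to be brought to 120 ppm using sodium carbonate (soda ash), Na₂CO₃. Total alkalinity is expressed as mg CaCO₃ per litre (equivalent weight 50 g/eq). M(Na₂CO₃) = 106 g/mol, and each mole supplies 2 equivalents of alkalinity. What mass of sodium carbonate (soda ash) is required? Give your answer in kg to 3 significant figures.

(a) Volume: 426 m³ = 426,000 L.
(a) Alkalinity to neutralize: (181 − 79) = 102 mg/L as CaCO₃ × 426,000 L = 43,450 g as CaCO₃.
(a) Equivalents of H⁺ required: 43,450 ÷ 50 g/eq = 869 eq = 869 mol NaHSO₄.
(a) Mass of NaHSO₄: 869 × 120.1 = 104,400 g.

(b) Alkalinity to add: (120 − 87) = 33 mg/L as CaCO₃ × 839,000 L = 27,690 g as CaCO₃.
(b) Equivalents: 27,690 g ÷ 50 g/eq = 553.7 eq.
(b) Each mole of Na₂CO₃ supplies 2 eq, so 553.7 / 2 = 276.9 mol.
(b) Mass: 276.9 mol × 106 g/mol = 29,350 g.

(a) 104 kg; (b) 29.3 kg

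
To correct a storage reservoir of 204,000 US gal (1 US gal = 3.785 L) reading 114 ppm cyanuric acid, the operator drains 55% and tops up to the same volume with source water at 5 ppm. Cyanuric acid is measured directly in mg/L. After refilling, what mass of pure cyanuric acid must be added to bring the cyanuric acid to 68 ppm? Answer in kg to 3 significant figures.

10.8 kg

Volume: 204,000 US gal × 3.785 L/gal = 772,140 L.
After draining 55% and refilling: 114 × 0.45 + 5 × 0.55 = 54.05 ppm.
Deficit to target: 68 − 54.05 = 13.95 mg/L.
Mass: 13.95 mg/L × 772,140 L = 10,770 g cyanuric acid.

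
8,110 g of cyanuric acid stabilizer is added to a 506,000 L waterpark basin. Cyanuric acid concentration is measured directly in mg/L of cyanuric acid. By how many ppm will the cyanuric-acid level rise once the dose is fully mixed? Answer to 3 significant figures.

16.0 ppm

Rise: 8,110 g / 506,000 L × 1000 = 16.03 mg/L.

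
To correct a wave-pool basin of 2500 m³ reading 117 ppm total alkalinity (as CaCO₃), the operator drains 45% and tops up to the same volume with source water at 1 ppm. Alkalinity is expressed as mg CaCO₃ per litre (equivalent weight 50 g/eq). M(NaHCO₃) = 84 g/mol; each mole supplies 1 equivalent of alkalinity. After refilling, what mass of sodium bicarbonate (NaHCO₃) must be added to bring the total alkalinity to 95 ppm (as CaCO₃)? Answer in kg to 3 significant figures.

Volume: 2500 m³ = 2,500,000 L.
After draining 45% and refilling: 117 × 0.55 + 1 × 0.45 = 64.8 ppm.
Deficit to target: 95 − 64.8 = 30.2 mg/L.
As CaCO₃: 30.2 mg/L × 2,500,000 L = 75,500 g; ÷ 50 g/eq ÷ 1 = 1510 mol NaHCO₃.
Mass: 1510 × 84 = 126,800 g.

127 kg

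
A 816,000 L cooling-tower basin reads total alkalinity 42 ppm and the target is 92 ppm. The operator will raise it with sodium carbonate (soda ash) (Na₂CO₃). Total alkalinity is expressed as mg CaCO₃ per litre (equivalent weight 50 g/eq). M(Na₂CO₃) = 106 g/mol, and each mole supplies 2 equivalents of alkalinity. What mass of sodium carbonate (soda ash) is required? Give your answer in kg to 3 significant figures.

Alkalinity to add: (92 − 42) = 50 mg/L as CaCO₃ × 816,000 L = 40,800 g as CaCO₃.
Equivalents: 40,800 g ÷ 50 g/eq = 816 eq.
Each mole of Na₂CO₃ supplies 2 eq, so 816 / 2 = 408 mol.
Mass: 408 mol × 106 g/mol = 43,250 g.

43.2 kg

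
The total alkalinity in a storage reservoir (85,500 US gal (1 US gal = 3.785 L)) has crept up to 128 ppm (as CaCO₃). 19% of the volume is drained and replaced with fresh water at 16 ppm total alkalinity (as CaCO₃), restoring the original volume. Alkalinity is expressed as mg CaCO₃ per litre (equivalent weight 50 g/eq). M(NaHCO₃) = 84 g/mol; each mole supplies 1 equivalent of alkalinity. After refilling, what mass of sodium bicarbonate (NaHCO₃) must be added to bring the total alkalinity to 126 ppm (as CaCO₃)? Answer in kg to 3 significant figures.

10.5 kg

Volume: 85,500 US gal × 3.785 L/gal = 323,618 L.
After draining 19% and refilling: 128 × 0.81 + 16 × 0.19 = 106.72 ppm.
Deficit to target: 126 − 106.72 = 19.28 mg/L.
As CaCO₃: 19.28 mg/L × 323,618 L = 6239 g; ÷ 50 g/eq ÷ 1 = 124.8 mol NaHCO₃.
Mass: 124.8 × 84 = 10,480 g.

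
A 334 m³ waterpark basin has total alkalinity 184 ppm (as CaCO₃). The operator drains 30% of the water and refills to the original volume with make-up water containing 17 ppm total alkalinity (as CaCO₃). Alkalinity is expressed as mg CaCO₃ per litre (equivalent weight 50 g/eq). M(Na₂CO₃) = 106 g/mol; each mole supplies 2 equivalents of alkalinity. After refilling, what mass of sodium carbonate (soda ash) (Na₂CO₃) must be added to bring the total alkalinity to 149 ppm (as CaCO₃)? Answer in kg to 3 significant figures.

5.35 kg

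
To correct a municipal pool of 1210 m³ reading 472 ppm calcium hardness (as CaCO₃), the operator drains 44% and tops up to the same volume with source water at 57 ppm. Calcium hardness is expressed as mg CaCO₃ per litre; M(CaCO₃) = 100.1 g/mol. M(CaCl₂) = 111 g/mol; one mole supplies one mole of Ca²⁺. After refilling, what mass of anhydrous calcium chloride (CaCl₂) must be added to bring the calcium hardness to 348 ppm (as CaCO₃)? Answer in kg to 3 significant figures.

78.6 kg

Volume: 1210 m³ = 1,210,000 L.
After draining 44% and refilling: 472 × 0.56 + 57 × 0.44 = 289.4 ppm.
Deficit to target: 348 − 289.4 = 58.6 mg/L.
As CaCO₃: 58.6 mg/L × 1,210,000 L = 70,910 g; ÷ 100.1 = 708.4 mol Ca²⁺.
Mass: 708.4 × 111 = 78,630 g.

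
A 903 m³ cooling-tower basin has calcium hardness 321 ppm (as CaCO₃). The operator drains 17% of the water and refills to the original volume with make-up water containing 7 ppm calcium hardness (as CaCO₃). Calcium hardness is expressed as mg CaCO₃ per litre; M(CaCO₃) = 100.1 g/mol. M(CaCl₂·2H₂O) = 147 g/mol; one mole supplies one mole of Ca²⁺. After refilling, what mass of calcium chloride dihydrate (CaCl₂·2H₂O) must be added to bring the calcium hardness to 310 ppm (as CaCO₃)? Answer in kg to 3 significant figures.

Volume: 903 m³ = 903,000 L.
After draining 17% and refilling: 321 × 0.83 + 7 × 0.17 = 267.62 ppm.
Deficit to target: 310 − 267.62 = 42.38 mg/L.
As CaCO₃: 42.38 mg/L × 903,000 L = 38,270 g; ÷ 100.1 = 382.3 mol Ca²⁺.
Mass: 382.3 × 147 = 56,200 g.

56.2 kg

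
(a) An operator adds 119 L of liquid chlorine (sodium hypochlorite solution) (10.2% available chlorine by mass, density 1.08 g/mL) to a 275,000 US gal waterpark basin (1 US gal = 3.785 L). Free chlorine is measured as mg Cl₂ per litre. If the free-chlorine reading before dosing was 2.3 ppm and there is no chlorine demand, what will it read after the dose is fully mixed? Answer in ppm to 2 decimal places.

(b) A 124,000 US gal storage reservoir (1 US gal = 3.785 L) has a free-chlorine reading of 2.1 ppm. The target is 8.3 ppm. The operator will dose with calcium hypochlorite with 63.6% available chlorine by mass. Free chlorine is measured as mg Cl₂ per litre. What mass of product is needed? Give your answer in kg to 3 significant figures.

(a) 14.89 ppm; (b) 4.58 kg

(a) Volume: 275,000 US gal × 3.785 L/gal = 1,040,875 L.
(a) Mass of solution: 119 L × 1000 mL/L × 1.08 g/mL = 128,500 g.
(a) Available chlorine delivered: 128,500 g × 0.102 = 13,110 g as Cl₂.
(a) Concentration rise: 13,110 g / 1,040,875 L = 12.59 mg/L = 12.59 ppm.
(a) Final FC: 2.3 + 12.59 = 14.89 ppm.

(b) Volume: 124,000 US gal × 3.785 L/gal = 469,340 L.
(b) Chlorine deficit: 8.3 − 2.1 = 6.2 ppm = 6.2 mg/L as Cl₂.
(b) Cl₂ equivalent needed: 6.2 mg/L × 469,340 L = 2,910,000 mg = 2910 g.
(b) Product at 63.6% available chlorine: 2910 / 0.636 = 4575 g.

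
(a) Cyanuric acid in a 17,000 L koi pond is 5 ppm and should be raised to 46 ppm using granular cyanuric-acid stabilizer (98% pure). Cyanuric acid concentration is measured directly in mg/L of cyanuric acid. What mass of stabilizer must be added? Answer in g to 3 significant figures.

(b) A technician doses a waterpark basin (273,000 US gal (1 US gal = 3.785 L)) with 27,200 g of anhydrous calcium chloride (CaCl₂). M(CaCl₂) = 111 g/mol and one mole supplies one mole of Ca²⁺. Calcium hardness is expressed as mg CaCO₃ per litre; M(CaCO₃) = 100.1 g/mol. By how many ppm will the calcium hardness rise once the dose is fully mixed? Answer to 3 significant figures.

(a) CYA to add: (46 − 5) = 41 mg/L × 17,000 L = 697 g cyanuric acid.
(a) At 98% purity: 697 / 0.98 = 711.2 g product.

(b) Volume: 273,000 US gal × 3.785 L/gal = 1,033,305 L.
(b) Moles of Ca²⁺: 27,200 g ÷ 111 g/mol = 245 mol.
(b) As CaCO₃: 245 mol × 100.1 g/mol = 24,530 g.
(b) Rise: 24,530 g / 1,033,305 L × 1000 = 23.74 mg/L.

(a) 711 g; (b) 23.7 ppm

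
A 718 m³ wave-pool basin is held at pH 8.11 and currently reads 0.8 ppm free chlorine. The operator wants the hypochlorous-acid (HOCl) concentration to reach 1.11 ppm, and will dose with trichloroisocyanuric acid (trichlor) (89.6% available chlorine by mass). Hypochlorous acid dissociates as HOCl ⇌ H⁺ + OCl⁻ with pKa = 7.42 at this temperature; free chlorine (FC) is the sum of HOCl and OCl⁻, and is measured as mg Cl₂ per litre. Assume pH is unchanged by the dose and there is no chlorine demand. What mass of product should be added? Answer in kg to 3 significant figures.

Volume: 718 m³ = 718,000 L.
[OCl⁻]/[HOCl] = 10^(pH − pKa) = 10^(8.11 − 7.42) = 4.898; fraction as HOCl = 1/(1 + 4.898) = 0.1696.
Free chlorine required for 1.11 ppm HOCl: 1.11 / 0.1696 = 6.547 ppm.
FC to add: 6.547 − 0.8 = 5.747 mg/L as Cl₂.
Cl₂ equivalent: 5.747 mg/L × 718,000 L = 4126 g.
Product at 89.6% available Cl: 4126 / 0.896 = 4605 g.

4.60 kg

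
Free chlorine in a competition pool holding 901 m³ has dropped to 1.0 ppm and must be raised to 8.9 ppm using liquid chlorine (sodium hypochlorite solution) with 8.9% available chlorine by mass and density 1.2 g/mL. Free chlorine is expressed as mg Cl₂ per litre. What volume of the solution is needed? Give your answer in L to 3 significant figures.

66.6 L

Volume: 901 m³ = 901,000 L.
Chlorine deficit: 8.9 − 1.0 = 7.9 ppm = 7.9 mg/L as Cl₂.
Cl₂ equivalent needed: 7.9 mg/L × 901,000 L = 7,118,000 mg = 7118 g.
Product at 8.9% available chlorine: 7118 / 0.089 = 79,980 g.
Volume at density 1.2 g/mL: 79,980 g ÷ 1.2 g/mL = 66,650 mL.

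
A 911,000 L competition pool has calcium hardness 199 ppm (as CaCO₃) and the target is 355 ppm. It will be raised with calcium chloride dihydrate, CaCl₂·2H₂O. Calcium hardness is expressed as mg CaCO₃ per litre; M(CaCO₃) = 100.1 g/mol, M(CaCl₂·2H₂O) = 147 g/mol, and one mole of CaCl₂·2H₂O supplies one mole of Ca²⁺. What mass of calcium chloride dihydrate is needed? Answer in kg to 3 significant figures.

209 kg

Hardness to add: (355 − 199) = 156 mg/L as CaCO₃ × 911,000 L = 142,100 g as CaCO₃.
Moles of Ca²⁺ (1 mol Ca²⁺ ≡ 1 mol CaCO₃): 142,100 / 100.1 g/mol = 1420 mol.
Mass of CaCl₂·2H₂O: 1420 × 147 = 208,700 g.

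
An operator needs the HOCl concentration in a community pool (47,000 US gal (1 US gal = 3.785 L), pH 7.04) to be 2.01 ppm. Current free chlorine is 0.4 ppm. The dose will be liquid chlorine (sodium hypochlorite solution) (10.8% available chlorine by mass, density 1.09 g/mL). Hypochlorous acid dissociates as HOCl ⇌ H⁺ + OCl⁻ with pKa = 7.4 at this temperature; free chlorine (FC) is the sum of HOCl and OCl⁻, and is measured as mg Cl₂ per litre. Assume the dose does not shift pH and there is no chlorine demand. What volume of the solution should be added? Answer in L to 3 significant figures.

Volume: 47,000 US gal × 3.785 L/gal = 177,895 L.
[OCl⁻]/[HOCl] = 10^(pH − pKa) = 10^(7.04 − 7.4) = 0.4365; fraction as HOCl = 1/(1 + 0.4365) = 0.6961.
Free chlorine required for 2.01 ppm HOCl: 2.01 / 0.6961 = 2.887 ppm.
FC to add: 2.887 − 0.4 = 2.487 mg/L as Cl₂.
Cl₂ equivalent: 2.487 mg/L × 177,895 L = 442.5 g.
Product at 10.8% available Cl: 442.5 / 0.108 = 4097 g.
Volume: 4097 g ÷ 1.09 g/mL = 3759 mL.

3.76 L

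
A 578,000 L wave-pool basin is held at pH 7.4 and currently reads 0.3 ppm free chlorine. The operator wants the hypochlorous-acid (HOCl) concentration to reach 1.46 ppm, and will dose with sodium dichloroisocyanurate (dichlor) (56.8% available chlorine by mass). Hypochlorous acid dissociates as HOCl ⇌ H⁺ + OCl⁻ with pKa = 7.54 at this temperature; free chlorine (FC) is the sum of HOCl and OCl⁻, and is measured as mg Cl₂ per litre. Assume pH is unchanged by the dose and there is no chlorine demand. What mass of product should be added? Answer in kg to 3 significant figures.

2.26 kg

[OCl⁻]/[HOCl] = 10^(pH − pKa) = 10^(7.4 − 7.54) = 0.7244; fraction as HOCl = 1/(1 + 0.7244) = 0.5799.
Free chlorine required for 1.46 ppm HOCl: 1.46 / 0.5799 = 2.518 ppm.
FC to add: 2.518 − 0.3 = 2.218 mg/L as Cl₂.
Cl₂ equivalent: 2.218 mg/L × 578,000 L = 1282 g.
Product at 56.8% available Cl: 1282 / 0.568 = 2257 g.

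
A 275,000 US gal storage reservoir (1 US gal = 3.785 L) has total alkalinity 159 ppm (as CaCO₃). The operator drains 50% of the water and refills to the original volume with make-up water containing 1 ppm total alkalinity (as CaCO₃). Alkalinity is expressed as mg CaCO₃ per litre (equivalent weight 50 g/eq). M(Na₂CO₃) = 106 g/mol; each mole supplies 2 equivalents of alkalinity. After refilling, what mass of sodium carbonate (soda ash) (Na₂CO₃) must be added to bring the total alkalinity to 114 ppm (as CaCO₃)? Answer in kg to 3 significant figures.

Volume: 275,000 US gal × 3.785 L/gal = 1,040,875 L.
After draining 50% and refilling: 159 × 0.50 + 1 × 0.50 = 80 ppm.
Deficit to target: 114 − 80 = 34 mg/L.
As CaCO₃: 34 mg/L × 1,040,875 L = 35,390 g; ÷ 50 g/eq ÷ 2 = 353.9 mol Na₂CO₃.
Mass: 353.9 × 106 = 37,510 g.

37.5 kg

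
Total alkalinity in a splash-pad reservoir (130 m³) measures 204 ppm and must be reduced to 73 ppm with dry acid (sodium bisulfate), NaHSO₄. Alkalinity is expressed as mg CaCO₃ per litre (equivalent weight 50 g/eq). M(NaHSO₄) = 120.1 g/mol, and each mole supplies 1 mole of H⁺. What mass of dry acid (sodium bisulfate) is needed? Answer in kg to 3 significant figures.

40.9 kg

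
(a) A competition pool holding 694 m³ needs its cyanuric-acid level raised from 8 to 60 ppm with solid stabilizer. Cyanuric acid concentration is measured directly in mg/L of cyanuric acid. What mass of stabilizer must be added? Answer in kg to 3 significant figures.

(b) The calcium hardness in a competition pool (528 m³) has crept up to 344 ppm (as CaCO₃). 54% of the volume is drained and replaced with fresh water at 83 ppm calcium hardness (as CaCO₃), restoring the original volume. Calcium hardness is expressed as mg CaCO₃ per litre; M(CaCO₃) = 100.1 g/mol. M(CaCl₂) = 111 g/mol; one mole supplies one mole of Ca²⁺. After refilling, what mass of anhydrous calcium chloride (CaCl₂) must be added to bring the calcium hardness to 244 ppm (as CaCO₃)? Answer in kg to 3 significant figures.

(a) 36.1 kg; (b) 24.0 kg

(a) Volume: 694 m³ = 694,000 L.
(a) CYA to add: (60 − 8) = 52 mg/L × 694,000 L = 36,090 g cyanuric acid.

(b) Volume: 528 m³ = 528,000 L.
(b) After draining 54% and refilling: 344 × 0.46 + 83 × 0.54 = 203.06 ppm.
(b) Deficit to target: 244 − 203.06 = 40.94 mg/L.
(b) As CaCO₃: 40.94 mg/L × 528,000 L = 21,620 g; ÷ 100.1 = 215.9 mol Ca²⁺.
(b) Mass: 215.9 × 111 = 23,970 g.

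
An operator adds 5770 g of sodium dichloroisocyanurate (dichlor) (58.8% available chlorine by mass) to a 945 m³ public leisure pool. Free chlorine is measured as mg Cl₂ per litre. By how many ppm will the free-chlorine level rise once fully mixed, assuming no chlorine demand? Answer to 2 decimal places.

3.59 ppm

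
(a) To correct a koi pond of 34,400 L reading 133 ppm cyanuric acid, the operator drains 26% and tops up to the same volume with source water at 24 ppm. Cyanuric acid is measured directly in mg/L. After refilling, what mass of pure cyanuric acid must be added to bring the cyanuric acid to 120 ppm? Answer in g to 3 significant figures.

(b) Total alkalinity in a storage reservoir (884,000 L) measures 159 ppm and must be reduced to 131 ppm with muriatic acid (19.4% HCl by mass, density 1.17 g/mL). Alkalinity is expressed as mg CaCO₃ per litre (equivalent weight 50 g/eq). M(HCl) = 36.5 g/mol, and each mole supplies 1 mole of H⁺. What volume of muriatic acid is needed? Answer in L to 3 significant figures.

(a) After draining 26% and refilling: 133 × 0.74 + 24 × 0.26 = 104.66 ppm.
(a) Deficit to target: 120 − 104.66 = 15.34 mg/L.
(a) Mass: 15.34 mg/L × 34,400 L = 527.7 g cyanuric acid.

(b) Alkalinity to neutralize: (159 − 131) = 28 mg/L as CaCO₃ × 884,000 L = 24,750 g as CaCO₃.
(b) Equivalents of H⁺ required: 24,750 ÷ 50 g/eq = 495 eq = 495 mol HCl.
(b) Mass of HCl: 495 × 36.5 = 18,070 g.
(b) Mass of 19.4% solution: 18,070 / 0.194 = 93,140 g.
(b) Volume: 93,140 g ÷ 1.17 g/mL = 79,610 mL.

(a) 528 g; (b) 79.6 L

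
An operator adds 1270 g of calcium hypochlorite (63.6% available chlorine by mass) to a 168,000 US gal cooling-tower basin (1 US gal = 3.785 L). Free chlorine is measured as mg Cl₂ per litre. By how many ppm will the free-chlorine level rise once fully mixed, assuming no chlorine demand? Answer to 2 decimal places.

Volume: 168,000 US gal × 3.785 L/gal = 635,880 L.
Available chlorine delivered: 1270 g × 0.636 = 807.7 g as Cl₂.
Concentration rise: 807.7 g / 635,880 L = 1.27 mg/L = 1.27 ppm.

1.27 ppm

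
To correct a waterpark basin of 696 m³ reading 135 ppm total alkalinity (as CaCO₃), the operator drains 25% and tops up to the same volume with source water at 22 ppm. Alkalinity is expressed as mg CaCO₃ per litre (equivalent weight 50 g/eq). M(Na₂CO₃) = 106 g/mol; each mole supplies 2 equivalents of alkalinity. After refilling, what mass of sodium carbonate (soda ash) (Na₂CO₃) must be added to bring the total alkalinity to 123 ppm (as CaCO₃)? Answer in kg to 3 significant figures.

Volume: 696 m³ = 696,000 L.
After draining 25% and refilling: 135 × 0.75 + 22 × 0.25 = 106.75 ppm.
Deficit to target: 123 − 106.75 = 16.25 mg/L.
As CaCO₃: 16.25 mg/L × 696,000 L = 11,310 g; ÷ 50 g/eq ÷ 2 = 113.1 mol Na₂CO₃.
Mass: 113.1 × 106 = 11,990 g.

12.0 kg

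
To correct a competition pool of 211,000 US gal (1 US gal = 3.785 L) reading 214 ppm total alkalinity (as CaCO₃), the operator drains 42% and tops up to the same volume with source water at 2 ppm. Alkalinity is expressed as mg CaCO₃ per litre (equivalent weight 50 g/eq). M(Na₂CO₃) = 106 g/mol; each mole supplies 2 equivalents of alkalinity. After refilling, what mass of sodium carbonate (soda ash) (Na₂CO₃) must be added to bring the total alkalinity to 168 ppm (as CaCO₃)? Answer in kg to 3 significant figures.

Volume: 211,000 US gal × 3.785 L/gal = 798,635 L.
After draining 42% and refilling: 214 × 0.58 + 2 × 0.42 = 124.96 ppm.
Deficit to target: 168 − 124.96 = 43.04 mg/L.
As CaCO₃: 43.04 mg/L × 798,635 L = 34,370 g; ÷ 50 g/eq ÷ 2 = 343.7 mol Na₂CO₃.
Mass: 343.7 × 106 = 36,440 g.

36.4 kg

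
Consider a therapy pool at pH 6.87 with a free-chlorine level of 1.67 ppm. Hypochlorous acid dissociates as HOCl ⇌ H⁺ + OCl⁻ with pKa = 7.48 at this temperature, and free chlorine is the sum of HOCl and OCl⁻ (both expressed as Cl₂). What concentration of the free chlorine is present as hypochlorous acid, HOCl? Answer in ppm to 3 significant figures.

1.34 ppm

[OCl⁻]/[HOCl] = 10^(pH − pKa) = 10^(6.87 − 7.48) = 10^-0.61 = 0.2455.
Fraction as HOCl = 1 / (1 + 0.2455) = 0.8029.
HOCl = 0.8029 × 1.67 ppm = 1.341 ppm.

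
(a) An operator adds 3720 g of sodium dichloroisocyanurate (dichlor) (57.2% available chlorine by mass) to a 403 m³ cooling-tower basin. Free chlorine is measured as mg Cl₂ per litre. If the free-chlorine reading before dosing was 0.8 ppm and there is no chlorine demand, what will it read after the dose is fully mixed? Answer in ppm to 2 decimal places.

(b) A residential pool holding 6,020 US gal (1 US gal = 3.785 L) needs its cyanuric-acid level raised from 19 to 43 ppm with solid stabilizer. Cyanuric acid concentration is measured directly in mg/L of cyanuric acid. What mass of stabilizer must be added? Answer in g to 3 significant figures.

(a) 6.08 ppm; (b) 547 g

(a) Volume: 403 m³ = 403,000 L.
(a) Available chlorine delivered: 3720 g × 0.572 = 2128 g as Cl₂.
(a) Concentration rise: 2128 g / 403,000 L = 5.28 mg/L = 5.28 ppm.
(a) Final FC: 0.8 + 5.28 = 6.08 ppm.

(b) Volume: 6,020 US gal × 3.785 L/gal = 22,786 L.
(b) CYA to add: (43 − 19) = 24 mg/L × 22,786 L = 546.9 g cyanuric acid.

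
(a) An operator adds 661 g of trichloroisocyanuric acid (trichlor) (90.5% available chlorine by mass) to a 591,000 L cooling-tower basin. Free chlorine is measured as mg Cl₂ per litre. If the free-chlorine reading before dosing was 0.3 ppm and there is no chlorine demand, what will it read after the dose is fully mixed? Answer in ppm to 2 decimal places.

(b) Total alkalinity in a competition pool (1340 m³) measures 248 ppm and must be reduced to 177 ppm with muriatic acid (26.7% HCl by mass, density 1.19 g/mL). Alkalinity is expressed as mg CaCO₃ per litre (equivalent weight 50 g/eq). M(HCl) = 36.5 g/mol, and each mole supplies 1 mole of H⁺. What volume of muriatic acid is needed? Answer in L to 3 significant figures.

(a) 1.31 ppm; (b) 219 L

(a) Available chlorine delivered: 661 g × 0.905 = 598.2 g as Cl₂.
(a) Concentration rise: 598.2 g / 591,000 L = 1.012 mg/L = 1.01 ppm.
(a) Final FC: 0.3 + 1.01 = 1.31 ppm.

(b) Volume: 1340 m³ = 1,340,000 L.
(b) Alkalinity to neutralize: (248 − 177) = 71 mg/L as CaCO₃ × 1,340,000 L = 95,140 g as CaCO₃.
(b) Equivalents of H⁺ required: 95,140 ÷ 50 g/eq = 1903 eq = 1903 mol HCl.
(b) Mass of HCl: 1903 × 36.5 = 69,450 g.
(b) Mass of 26.7% solution: 69,450 / 0.267 = 260,100 g.
(b) Volume: 260,100 g ÷ 1.19 g/mL = 218,600 mL.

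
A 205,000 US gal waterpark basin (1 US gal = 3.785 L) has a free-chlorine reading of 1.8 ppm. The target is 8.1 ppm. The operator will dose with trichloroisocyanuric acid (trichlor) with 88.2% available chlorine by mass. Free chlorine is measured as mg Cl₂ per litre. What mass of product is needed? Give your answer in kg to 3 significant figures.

5.54 kg

Volume: 205,000 US gal × 3.785 L/gal = 775,925 L.
Chlorine deficit: 8.1 − 1.8 = 6.3 ppm = 6.3 mg/L as Cl₂.
Cl₂ equivalent needed: 6.3 mg/L × 775,925 L = 4,888,000 mg = 4888 g.
Product at 88.2% available chlorine: 4888 / 0.882 = 5542 g.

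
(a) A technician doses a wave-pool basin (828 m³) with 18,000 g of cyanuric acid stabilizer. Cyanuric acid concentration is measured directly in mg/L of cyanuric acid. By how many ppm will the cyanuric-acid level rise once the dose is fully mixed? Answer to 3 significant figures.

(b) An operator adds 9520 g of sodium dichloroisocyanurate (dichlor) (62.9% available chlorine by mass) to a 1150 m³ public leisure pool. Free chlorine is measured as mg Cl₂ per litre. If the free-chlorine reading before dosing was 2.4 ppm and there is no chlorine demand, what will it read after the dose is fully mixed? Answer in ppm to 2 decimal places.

(a) 21.7 ppm; (b) 7.61 ppm

(a) Volume: 828 m³ = 828,000 L.
(a) Rise: 18,000 g / 828,000 L × 1000 = 21.74 mg/L.

(b) Volume: 1150 m³ = 1,150,000 L.
(b) Available chlorine delivered: 9520 g × 0.629 = 5988 g as Cl₂.
(b) Concentration rise: 5988 g / 1,150,000 L = 5.207 mg/L = 5.21 ppm.
(b) Final FC: 2.4 + 5.21 = 7.61 ppm.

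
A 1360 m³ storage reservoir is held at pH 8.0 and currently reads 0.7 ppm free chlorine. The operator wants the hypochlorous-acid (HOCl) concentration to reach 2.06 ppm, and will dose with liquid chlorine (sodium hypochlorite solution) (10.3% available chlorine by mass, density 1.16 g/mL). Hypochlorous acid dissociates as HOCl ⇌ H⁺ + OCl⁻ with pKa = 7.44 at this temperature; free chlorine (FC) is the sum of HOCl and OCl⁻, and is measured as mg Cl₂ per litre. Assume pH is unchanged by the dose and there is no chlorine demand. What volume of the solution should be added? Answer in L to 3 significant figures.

101 L

Volume: 1360 m³ = 1,360,000 L.
[OCl⁻]/[HOCl] = 10^(pH − pKa) = 10^(8.0 − 7.44) = 3.631; fraction as HOCl = 1/(1 + 3.631) = 0.2159.
Free chlorine required for 2.06 ppm HOCl: 2.06 / 0.2159 = 9.539 ppm.
FC to add: 9.539 − 0.7 = 8.839 mg/L as Cl₂.
Cl₂ equivalent: 8.839 mg/L × 1,360,000 L = 12,020 g.
Product at 10.3% available Cl: 12,020 / 0.103 = 116,700 g.
Volume: 116,700 g ÷ 1.16 g/mL = 100,600 mL.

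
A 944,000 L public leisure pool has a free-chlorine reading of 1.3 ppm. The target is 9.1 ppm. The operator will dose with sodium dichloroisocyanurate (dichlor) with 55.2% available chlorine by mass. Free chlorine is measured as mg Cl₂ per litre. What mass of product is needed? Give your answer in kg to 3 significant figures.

Chlorine deficit: 9.1 − 1.3 = 7.8 ppm = 7.8 mg/L as Cl₂.
Cl₂ equivalent needed: 7.8 mg/L × 944,000 L = 7,363,000 mg = 7363 g.
Product at 55.2% available chlorine: 7363 / 0.552 = 13,340 g.

13.3 kg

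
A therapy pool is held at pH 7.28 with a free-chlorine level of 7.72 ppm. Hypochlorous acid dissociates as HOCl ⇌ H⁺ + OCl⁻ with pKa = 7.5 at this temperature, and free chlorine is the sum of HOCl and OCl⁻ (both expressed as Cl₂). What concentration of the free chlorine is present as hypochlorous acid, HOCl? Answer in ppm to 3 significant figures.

4.82 ppm

[OCl⁻]/[HOCl] = 10^(pH − pKa) = 10^(7.28 − 7.5) = 10^-0.22 = 0.6026.
Fraction as HOCl = 1 / (1 + 0.6026) = 0.624.
HOCl = 0.624 × 7.72 ppm = 4.817 ppm.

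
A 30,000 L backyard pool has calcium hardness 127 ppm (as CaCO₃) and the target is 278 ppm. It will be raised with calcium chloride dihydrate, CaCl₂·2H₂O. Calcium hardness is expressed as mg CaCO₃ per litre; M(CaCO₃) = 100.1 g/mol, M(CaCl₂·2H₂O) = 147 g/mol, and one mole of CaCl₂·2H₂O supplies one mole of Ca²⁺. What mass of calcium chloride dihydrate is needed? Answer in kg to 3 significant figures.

6.65 kg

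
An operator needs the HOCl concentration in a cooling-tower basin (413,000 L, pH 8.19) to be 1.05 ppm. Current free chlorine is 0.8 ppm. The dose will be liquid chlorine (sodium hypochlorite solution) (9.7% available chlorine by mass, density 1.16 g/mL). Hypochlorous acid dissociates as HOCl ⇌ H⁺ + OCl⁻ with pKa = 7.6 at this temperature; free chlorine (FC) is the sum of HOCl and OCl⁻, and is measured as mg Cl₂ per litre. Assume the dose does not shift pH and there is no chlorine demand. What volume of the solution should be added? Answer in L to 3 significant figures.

[OCl⁻]/[HOCl] = 10^(pH − pKa) = 10^(8.19 − 7.6) = 3.89; fraction as HOCl = 1/(1 + 3.89) = 0.2045.
Free chlorine required for 1.05 ppm HOCl: 1.05 / 0.2045 = 5.135 ppm.
FC to add: 5.135 − 0.8 = 4.335 mg/L as Cl₂.
Cl₂ equivalent: 4.335 mg/L × 413,000 L = 1790 g.
Product at 9.7% available Cl: 1790 / 0.097 = 18,460 g.
Volume: 18,460 g ÷ 1.16 g/mL = 15,910 mL.

15.9 L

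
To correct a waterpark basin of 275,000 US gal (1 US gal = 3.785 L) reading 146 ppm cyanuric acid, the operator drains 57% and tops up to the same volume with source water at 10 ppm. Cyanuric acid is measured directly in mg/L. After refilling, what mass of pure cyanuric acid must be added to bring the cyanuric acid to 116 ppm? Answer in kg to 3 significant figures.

49.5 kg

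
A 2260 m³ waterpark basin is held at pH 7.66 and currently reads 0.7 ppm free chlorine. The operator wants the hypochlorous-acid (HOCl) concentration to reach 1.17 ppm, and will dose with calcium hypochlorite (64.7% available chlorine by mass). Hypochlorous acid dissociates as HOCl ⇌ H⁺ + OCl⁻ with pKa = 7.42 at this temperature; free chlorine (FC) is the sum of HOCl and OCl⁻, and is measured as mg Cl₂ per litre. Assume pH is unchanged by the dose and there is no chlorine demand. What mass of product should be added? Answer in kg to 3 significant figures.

Volume: 2260 m³ = 2,260,000 L.
[OCl⁻]/[HOCl] = 10^(pH − pKa) = 10^(7.66 − 7.42) = 1.738; fraction as HOCl = 1/(1 + 1.738) = 0.3653.
Free chlorine required for 1.17 ppm HOCl: 1.17 / 0.3653 = 3.203 ppm.
FC to add: 3.203 − 0.7 = 2.503 mg/L as Cl₂.
Cl₂ equivalent: 2.503 mg/L × 2,260,000 L = 5657 g.
Product at 64.7% available Cl: 5657 / 0.647 = 8744 g.

8.74 kg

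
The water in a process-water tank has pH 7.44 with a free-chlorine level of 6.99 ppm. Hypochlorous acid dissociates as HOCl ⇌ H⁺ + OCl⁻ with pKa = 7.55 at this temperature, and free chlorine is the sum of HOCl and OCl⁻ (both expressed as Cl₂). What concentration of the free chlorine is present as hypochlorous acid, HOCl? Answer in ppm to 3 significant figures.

[OCl⁻]/[HOCl] = 10^(pH − pKa) = 10^(7.44 − 7.55) = 10^-0.11 = 0.7762.
Fraction as HOCl = 1 / (1 + 0.7762) = 0.563.
HOCl = 0.563 × 6.99 ppm = 3.935 ppm.

3.94 ppm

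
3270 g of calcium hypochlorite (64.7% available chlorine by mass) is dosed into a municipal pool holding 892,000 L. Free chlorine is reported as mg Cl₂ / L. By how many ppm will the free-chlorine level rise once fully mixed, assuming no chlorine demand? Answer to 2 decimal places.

Available chlorine delivered: 3270 g × 0.647 = 2116 g as Cl₂.
Concentration rise: 2116 g / 892,000 L = 2.372 mg/L = 2.37 ppm.

2.37 ppm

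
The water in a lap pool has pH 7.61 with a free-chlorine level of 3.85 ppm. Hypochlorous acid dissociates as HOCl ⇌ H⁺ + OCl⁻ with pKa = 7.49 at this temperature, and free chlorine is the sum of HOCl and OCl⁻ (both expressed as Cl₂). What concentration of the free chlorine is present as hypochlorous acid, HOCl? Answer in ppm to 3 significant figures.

[OCl⁻]/[HOCl] = 10^(pH − pKa) = 10^(7.61 − 7.49) = 10^0.12 = 1.318.
Fraction as HOCl = 1 / (1 + 1.318) = 0.4314.
HOCl = 0.4314 × 3.85 ppm = 1.661 ppm.

1.66 ppm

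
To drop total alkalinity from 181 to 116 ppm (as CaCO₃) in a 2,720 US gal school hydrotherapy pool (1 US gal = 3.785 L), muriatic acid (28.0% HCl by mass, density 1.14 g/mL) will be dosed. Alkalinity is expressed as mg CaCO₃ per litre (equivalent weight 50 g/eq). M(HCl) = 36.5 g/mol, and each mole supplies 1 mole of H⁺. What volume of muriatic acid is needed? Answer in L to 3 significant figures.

1.53 L

Volume: 2,720 US gal × 3.785 L/gal = 10,295 L.
Alkalinity to neutralize: (181 − 116) = 65 mg/L as CaCO₃ × 10,295 L = 669.2 g as CaCO₃.
Equivalents of H⁺ required: 669.2 ÷ 50 g/eq = 13.38 eq = 13.38 mol HCl.
Mass of HCl: 13.38 × 36.5 = 488.5 g.
Mass of 28.0% solution: 488.5 / 0.28 = 1745 g.
Volume: 1745 g ÷ 1.14 g/mL = 1530 mL.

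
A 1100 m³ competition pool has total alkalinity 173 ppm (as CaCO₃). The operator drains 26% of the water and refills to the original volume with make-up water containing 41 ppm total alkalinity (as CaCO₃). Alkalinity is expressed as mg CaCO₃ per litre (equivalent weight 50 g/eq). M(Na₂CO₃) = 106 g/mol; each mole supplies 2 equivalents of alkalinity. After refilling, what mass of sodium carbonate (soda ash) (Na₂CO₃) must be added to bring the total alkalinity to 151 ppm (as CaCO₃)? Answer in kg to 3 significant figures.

Volume: 1100 m³ = 1,100,000 L.
After draining 26% and refilling: 173 × 0.74 + 41 × 0.26 = 138.68 ppm.
Deficit to target: 151 − 138.68 = 12.32 mg/L.
As CaCO₃: 12.32 mg/L × 1,100,000 L = 13,550 g; ÷ 50 g/eq ÷ 2 = 135.5 mol Na₂CO₃.
Mass: 135.5 × 106 = 14,370 g.

14.4 kg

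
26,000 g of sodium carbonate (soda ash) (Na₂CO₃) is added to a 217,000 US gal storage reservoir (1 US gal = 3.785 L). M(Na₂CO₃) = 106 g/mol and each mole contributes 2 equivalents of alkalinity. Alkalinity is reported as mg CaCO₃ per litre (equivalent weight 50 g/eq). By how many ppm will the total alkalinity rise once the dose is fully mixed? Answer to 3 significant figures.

Volume: 217,000 US gal × 3.785 L/gal = 821,345 L.
Moles of Na₂CO₃: 26,000 g ÷ 106 g/mol = 245.3 mol → 490.6 eq of alkalinity.
As CaCO₃: 490.6 eq × 50 g/eq = 24,530 g.
Rise: 24,530 g / 821,345 L × 1000 = 29.86 mg/L.

29.9 ppm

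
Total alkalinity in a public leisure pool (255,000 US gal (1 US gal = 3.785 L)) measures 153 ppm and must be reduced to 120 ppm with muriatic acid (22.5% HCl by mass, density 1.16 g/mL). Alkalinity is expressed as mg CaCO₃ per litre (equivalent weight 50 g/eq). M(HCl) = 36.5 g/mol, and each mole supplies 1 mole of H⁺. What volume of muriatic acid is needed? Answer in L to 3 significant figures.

89.1 L

Volume: 255,000 US gal × 3.785 L/gal = 965,175 L.
Alkalinity to neutralize: (153 − 120) = 33 mg/L as CaCO₃ × 965,175 L = 31,850 g as CaCO₃.
Equivalents of H⁺ required: 31,850 ÷ 50 g/eq = 637 eq = 637 mol HCl.
Mass of HCl: 637 × 36.5 = 23,250 g.
Mass of 22.5% solution: 23,250 / 0.225 = 103,300 g.
Volume: 103,300 g ÷ 1.16 g/mL = 89,080 mL.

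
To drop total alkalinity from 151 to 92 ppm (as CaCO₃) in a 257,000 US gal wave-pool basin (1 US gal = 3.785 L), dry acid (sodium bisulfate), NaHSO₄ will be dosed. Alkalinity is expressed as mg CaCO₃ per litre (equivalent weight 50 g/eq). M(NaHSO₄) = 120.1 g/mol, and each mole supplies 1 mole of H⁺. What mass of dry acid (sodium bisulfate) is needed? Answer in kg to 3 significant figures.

138 kg

Volume: 257,000 US gal × 3.785 L/gal = 972,745 L.
Alkalinity to neutralize: (151 − 92) = 59 mg/L as CaCO₃ × 972,745 L = 57,390 g as CaCO₃.
Equivalents of H⁺ required: 57,390 ÷ 50 g/eq = 1148 eq = 1148 mol NaHSO₄.
Mass of NaHSO₄: 1148 × 120.1 = 137,900 g.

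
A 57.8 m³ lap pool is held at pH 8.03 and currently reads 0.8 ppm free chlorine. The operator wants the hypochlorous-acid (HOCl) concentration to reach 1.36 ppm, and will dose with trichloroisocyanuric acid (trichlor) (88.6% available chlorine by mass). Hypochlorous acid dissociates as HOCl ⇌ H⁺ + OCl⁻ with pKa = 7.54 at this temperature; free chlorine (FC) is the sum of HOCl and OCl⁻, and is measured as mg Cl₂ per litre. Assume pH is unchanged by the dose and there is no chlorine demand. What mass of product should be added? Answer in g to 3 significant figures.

Volume: 57.8 m³ = 57,800 L.
[OCl⁻]/[HOCl] = 10^(pH − pKa) = 10^(8.03 − 7.54) = 3.09; fraction as HOCl = 1/(1 + 3.09) = 0.2445.
Free chlorine required for 1.36 ppm HOCl: 1.36 / 0.2445 = 5.563 ppm.
FC to add: 5.563 − 0.8 = 4.763 mg/L as Cl₂.
Cl₂ equivalent: 4.763 mg/L × 57,800 L = 275.3 g.
Product at 88.6% available Cl: 275.3 / 0.886 = 310.7 g.

311 g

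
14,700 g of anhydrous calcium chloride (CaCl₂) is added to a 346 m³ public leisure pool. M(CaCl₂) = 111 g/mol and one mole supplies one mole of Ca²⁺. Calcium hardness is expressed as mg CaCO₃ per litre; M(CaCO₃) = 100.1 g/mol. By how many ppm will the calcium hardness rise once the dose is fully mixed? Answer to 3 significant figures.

38.3 ppm

Volume: 346 m³ = 346,000 L.
Moles of Ca²⁺: 14,700 g ÷ 111 g/mol = 132.4 mol.
As CaCO₃: 132.4 mol × 100.1 g/mol = 13,260 g.
Rise: 13,260 g / 346,000 L × 1000 = 38.31 mg/L.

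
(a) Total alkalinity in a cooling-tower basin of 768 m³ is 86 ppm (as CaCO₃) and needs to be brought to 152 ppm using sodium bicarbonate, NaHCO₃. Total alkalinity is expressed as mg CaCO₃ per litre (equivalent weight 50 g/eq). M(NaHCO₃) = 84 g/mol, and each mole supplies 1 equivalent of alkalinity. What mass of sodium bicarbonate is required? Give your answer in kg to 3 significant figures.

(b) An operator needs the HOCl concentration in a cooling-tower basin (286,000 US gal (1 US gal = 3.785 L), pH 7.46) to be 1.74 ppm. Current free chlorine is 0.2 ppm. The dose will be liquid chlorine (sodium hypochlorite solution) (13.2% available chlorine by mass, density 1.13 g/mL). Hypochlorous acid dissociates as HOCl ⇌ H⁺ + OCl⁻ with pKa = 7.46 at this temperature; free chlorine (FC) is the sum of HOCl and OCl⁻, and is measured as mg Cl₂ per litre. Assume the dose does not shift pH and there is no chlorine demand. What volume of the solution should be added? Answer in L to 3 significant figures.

(a) 85.2 kg; (b) 23.8 L

(a) Volume: 768 m³ = 768,000 L.
(a) Alkalinity to add: (152 − 86) = 66 mg/L as CaCO₃ × 768,000 L = 50,690 g as CaCO₃.
(a) Equivalents: 50,690 g ÷ 50 g/eq = 1014 eq.
(a) NaHCO₃ supplies 1 eq per mole → 1014 mol.
(a) Mass: 1014 mol × 84 g/mol = 85,160 g.

(b) Volume: 286,000 US gal × 3.785 L/gal = 1,082,510 L.
(b) [OCl⁻]/[HOCl] = 10^(pH − pKa) = 10^(7.46 − 7.46) = 1; fraction as HOCl = 1/(1 + 1) = 0.5.
(b) Free chlorine required for 1.74 ppm HOCl: 1.74 / 0.5 = 3.48 ppm.
(b) FC to add: 3.48 − 0.2 = 3.28 mg/L as Cl₂.
(b) Cl₂ equivalent: 3.28 mg/L × 1,082,510 L = 3551 g.
(b) Product at 13.2% available Cl: 3551 / 0.132 = 26,900 g.
(b) Volume: 26,900 g ÷ 1.13 g/mL = 23,800 mL.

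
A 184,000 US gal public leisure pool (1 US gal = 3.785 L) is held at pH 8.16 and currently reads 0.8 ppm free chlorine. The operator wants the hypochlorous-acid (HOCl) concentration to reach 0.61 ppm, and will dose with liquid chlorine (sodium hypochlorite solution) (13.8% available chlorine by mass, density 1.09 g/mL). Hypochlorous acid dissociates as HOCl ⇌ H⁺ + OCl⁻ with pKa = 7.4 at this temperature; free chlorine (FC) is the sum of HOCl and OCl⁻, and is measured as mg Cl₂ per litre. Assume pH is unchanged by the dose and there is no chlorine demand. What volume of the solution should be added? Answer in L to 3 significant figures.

Volume: 184,000 US gal × 3.785 L/gal = 696,440 L.
[OCl⁻]/[HOCl] = 10^(pH − pKa) = 10^(8.16 − 7.4) = 5.754; fraction as HOCl = 1/(1 + 5.754) = 0.1481.
Free chlorine required for 0.61 ppm HOCl: 0.61 / 0.1481 = 4.12 ppm.
FC to add: 4.12 − 0.8 = 3.32 mg/L as Cl₂.
Cl₂ equivalent: 3.32 mg/L × 696,440 L = 2312 g.
Product at 13.8% available Cl: 2312 / 0.138 = 16,760 g.
Volume: 16,760 g ÷ 1.09 g/mL = 15,370 mL.

15.4 L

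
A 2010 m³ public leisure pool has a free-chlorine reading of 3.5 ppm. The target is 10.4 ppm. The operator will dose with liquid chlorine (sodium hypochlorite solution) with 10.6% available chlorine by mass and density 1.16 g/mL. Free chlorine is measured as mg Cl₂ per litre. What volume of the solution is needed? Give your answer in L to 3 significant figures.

113 L

Volume: 2010 m³ = 2,010,000 L.
Chlorine deficit: 10.4 − 3.5 = 6.9 ppm = 6.9 mg/L as Cl₂.
Cl₂ equivalent needed: 6.9 mg/L × 2,010,000 L = 13,870,000 mg = 13,870 g.
Product at 10.6% available chlorine: 13,870 / 0.106 = 130,800 g.
Volume at density 1.16 g/mL: 130,800 g ÷ 1.16 g/mL = 112,800 mL.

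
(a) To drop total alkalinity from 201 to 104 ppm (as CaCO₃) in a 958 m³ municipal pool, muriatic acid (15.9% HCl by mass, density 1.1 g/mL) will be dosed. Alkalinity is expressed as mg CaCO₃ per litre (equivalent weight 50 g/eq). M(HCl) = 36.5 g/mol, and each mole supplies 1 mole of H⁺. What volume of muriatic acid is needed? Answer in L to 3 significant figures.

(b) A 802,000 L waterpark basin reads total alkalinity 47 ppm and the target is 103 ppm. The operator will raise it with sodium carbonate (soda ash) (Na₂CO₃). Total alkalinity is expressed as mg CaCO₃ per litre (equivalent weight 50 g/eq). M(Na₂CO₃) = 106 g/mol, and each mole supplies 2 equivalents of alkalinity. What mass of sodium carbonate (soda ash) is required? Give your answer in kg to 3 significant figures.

(a) 388 L; (b) 47.6 kg

(a) Volume: 958 m³ = 958,000 L.
(a) Alkalinity to neutralize: (201 − 104) = 97 mg/L as CaCO₃ × 958,000 L = 92,930 g as CaCO₃.
(a) Equivalents of H⁺ required: 92,930 ÷ 50 g/eq = 1859 eq = 1859 mol HCl.
(a) Mass of HCl: 1859 × 36.5 = 67,840 g.
(a) Mass of 15.9% solution: 67,840 / 0.159 = 426,600 g.
(a) Volume: 426,600 g ÷ 1.1 g/mL = 387,900 mL.

(b) Alkalinity to add: (103 − 47) = 56 mg/L as CaCO₃ × 802,000 L = 44,910 g as CaCO₃.
(b) Equivalents: 44,910 g ÷ 50 g/eq = 898.2 eq.
(b) Each mole of Na₂CO₃ supplies 2 eq, so 898.2 / 2 = 449.1 mol.
(b) Mass: 449.1 mol × 106 g/mol = 47,610 g.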